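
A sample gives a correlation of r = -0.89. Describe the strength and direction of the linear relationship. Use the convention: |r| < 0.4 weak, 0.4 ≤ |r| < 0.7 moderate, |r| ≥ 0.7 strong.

strong negative

r = -0.89 < 0 so the relationship is negative.
|r| = 0.89, which falls in the strong range.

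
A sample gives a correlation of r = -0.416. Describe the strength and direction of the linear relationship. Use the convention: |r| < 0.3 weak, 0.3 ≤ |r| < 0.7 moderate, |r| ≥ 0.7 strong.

r = -0.416 < 0 so the relationship is negative.
|r| = 0.416, which falls in the moderate range.

moderate negative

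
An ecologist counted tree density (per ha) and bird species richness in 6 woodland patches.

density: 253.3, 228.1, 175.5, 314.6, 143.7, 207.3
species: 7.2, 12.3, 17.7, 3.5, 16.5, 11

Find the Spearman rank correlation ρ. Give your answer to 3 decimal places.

Rank density: 5, 4, 2, 6, 1, 3
Rank species: 2, 4, 6, 1, 5, 3
d = rank(density) − rank(species): 3, 0, -4, 5, -4, 0; Σd² = 66
ρ = 1 − 6Σd² / [n(n²−1)] = 1 − 6×66 / (6×35) = 1 − 396/210 ≈ -0.886

-0.886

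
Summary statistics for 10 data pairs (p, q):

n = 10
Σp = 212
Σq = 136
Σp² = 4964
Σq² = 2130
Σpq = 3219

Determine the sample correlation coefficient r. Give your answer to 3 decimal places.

0.925

r = (nΣpq − ΣpΣq) / √[(nΣp² − (Σp)²)(nΣq² − (Σq)²)]
Numerator: 10×3219 − 212×136 = 3358
Denominator: √[(49640 − 44944)(21300 − 18496)] = √[4696 × 2804] = 3628.7166
r = 3358 / 3628.7166 ≈ 0.925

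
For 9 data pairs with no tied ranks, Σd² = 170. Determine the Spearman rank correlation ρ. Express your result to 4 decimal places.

ρ = 1 − 6Σd² / [n(n²−1)] = 1 − 6×170 / (9×80)
  = 1 − 1020/720 = 1 − 1.41667 ≈ -0.4167

-0.4167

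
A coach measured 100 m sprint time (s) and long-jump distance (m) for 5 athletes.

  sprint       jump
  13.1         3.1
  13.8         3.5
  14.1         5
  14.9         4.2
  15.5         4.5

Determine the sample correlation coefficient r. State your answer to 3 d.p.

n = 5, Σx = 71.4, Σy = 20.3, Σx² = 1023.12, Σy² = 84.75, Σxy = 291.74
nΣxy − ΣxΣy = 1458.7 − 1449.42 = 9.28
nΣx² − (Σx)² = 5115.6 − 5097.96 = 17.64; nΣy² − (Σy)² = 423.75 − 412.09 = 11.66
r = 9.28 / √(17.64 × 11.66) = 9.28 / 14.3416 ≈ 0.647

0.647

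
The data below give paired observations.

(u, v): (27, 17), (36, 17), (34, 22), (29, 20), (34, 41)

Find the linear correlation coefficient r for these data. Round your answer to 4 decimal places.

0.3196

n = 5, Σu = 160, Σv = 117, Σu² = 5178, Σv² = 3143, Σuv = 3793
nΣuv − ΣuΣv = 18965 − 18720 = 245
nΣu² − (Σu)² = 25890 − 25600 = 290; nΣv² − (Σv)² = 15715 − 13689 = 2026
r = 245 / √(290 × 2026) = 245 / 766.5116 ≈ 0.3196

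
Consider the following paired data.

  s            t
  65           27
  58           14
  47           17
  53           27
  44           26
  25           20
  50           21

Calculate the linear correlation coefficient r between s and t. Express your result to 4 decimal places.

0.1655

n = 7, Σs = 342, Σt = 152, Σs² = 17668, Σt² = 3460, Σst = 7491
nΣst − ΣsΣt = 52437 − 51984 = 453
nΣs² − (Σs)² = 123676 − 116964 = 6712; nΣt² − (Σt)² = 24220 − 23104 = 1116
r = 453 / √(6712 × 1116) = 453 / 2736.8946 ≈ 0.1655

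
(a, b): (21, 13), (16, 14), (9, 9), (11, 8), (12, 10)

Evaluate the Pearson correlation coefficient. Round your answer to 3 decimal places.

n = 5, Σa = 69, Σb = 54, Σa² = 1043, Σb² = 610, Σab = 786
nΣab − ΣaΣb = 3930 − 3726 = 204
nΣa² − (Σa)² = 5215 − 4761 = 454; nΣb² − (Σb)² = 3050 − 2916 = 134
r = 204 / √(454 × 134) = 204 / 246.6495 ≈ 0.827

0.827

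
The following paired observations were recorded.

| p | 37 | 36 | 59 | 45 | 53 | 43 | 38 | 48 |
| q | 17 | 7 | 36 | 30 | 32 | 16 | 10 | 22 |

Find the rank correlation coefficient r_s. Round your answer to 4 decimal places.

0.9048

Rank p: 2, 1, 8, 5, 7, 4, 3, 6
Rank q: 4, 1, 8, 6, 7, 3, 2, 5
d = rank(p) − rank(q): -2, 0, 0, -1, 0, 1, 1, 1; Σd² = 8
ρ = 1 − 6Σd² / [n(n²−1)] = 1 − 6×8 / (8×63) = 1 − 48/504 ≈ 0.9048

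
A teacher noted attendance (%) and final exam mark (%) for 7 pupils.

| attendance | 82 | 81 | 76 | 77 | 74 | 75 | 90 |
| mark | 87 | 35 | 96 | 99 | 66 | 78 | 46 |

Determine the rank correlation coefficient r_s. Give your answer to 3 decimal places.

Rank attendance: 6, 5, 3, 4, 1, 2, 7
Rank mark: 5, 1, 6, 7, 3, 4, 2
d = rank(attendance) − rank(mark): 1, 4, -3, -3, -2, -2, 5; Σd² = 68
ρ = 1 − 6Σd² / [n(n²−1)] = 1 − 6×68 / (7×48) = 1 − 408/336 ≈ -0.214

-0.214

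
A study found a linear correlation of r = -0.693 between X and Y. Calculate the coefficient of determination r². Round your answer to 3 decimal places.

0.480

r² = (-0.693)² = 0.480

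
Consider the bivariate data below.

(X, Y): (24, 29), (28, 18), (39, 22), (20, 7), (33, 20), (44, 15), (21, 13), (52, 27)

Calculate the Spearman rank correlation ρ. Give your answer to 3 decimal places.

Rank X: 3, 4, 6, 1, 5, 7, 2, 8
Rank Y: 8, 4, 6, 1, 5, 3, 2, 7
d = rank(X) − rank(Y): -5, 0, 0, 0, 0, 4, 0, 1; Σd² = 42
ρ = 1 − 6Σd² / [n(n²−1)] = 1 − 6×42 / (8×63) = 1 − 252/504 ≈ 0.500

0.500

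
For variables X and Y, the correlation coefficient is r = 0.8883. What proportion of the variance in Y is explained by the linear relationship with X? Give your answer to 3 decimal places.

0.789

r² = (0.8883)² = 0.789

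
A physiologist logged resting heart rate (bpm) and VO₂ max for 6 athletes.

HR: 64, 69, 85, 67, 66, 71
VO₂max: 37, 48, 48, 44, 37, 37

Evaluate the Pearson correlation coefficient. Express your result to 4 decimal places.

n = 6, Σx = 422, Σy = 251, Σx² = 29968, Σy² = 10651, Σxy = 17777
nΣxy − ΣxΣy = 106662 − 105922 = 740
nΣx² − (Σx)² = 179808 − 178084 = 1724; nΣy² − (Σy)² = 63906 − 63001 = 905
r = 740 / √(1724 × 905) = 740 / 1249.0877 ≈ 0.5924

0.5924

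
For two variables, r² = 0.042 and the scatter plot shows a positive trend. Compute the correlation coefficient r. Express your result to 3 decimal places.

0.205

|r| = √0.042 = 0.205
The association is positive, so r = 0.205.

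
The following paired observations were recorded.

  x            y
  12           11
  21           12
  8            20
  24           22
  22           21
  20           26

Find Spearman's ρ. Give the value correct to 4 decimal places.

0.4286

Rank x: 2, 4, 1, 6, 5, 3
Rank y: 1, 2, 3, 5, 4, 6
d = rank(x) − rank(y): 1, 2, -2, 1, 1, -3; Σd² = 20
ρ = 1 − 6Σd² / [n(n²−1)] = 1 − 6×20 / (6×35) = 1 − 120/210 ≈ 0.4286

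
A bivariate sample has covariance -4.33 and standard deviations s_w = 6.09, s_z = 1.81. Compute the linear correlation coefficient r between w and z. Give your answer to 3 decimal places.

-0.393

r = Cov(w,z) / (s_w · s_z) = -4.33 / (6.09 × 1.81)
  = -4.33 / 11.0229 ≈ -0.393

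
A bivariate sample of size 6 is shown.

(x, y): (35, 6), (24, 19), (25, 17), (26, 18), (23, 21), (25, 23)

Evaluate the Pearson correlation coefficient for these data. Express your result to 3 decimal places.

-0.936

n = 6, Σx = 158, Σy = 104, Σx² = 4256, Σy² = 1980, Σxy = 2617
nΣxy − ΣxΣy = 15702 − 16432 = -730
nΣx² − (Σx)² = 25536 − 24964 = 572; nΣy² − (Σy)² = 11880 − 10816 = 1064
r = -730 / √(572 × 1064) = -730 / 780.1333 ≈ -0.936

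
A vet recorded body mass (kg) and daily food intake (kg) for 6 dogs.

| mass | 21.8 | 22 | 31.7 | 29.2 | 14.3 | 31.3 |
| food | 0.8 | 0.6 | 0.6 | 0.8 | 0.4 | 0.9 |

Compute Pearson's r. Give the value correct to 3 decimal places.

0.667

n = 6, Σx = 150.3, Σy = 4.1, Σx² = 4000.95, Σy² = 2.97, Σxy = 106.91
nΣxy − ΣxΣy = 641.46 − 616.23 = 25.23
nΣx² − (Σx)² = 24005.7 − 22590.09 = 1415.61; nΣy² − (Σy)² = 17.82 − 16.81 = 1.01
r = 25.23 / √(1415.61 × 1.01) = 25.23 / 37.8122 ≈ 0.667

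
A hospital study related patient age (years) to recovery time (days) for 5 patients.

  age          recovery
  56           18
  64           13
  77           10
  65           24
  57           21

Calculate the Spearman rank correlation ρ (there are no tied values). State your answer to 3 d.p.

-0.300

Rank age: 1, 3, 5, 4, 2
Rank recovery: 3, 2, 1, 5, 4
d = rank(age) − rank(recovery): -2, 1, 4, -1, -2; Σd² = 26
ρ = 1 − 6Σd² / [n(n²−1)] = 1 − 6×26 / (5×24) = 1 − 156/120 ≈ -0.300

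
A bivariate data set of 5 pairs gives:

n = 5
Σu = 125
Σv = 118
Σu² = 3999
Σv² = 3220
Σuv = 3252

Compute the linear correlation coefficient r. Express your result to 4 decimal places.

0.4897

r = (nΣuv − ΣuΣv) / √[(nΣu² − (Σu)²)(nΣv² − (Σv)²)]
Numerator: 5×3252 − 125×118 = 1510
Denominator: √[(19995 − 15625)(16100 − 13924)] = √[4370 × 2176] = 3083.6861
r = 1510 / 3083.6861 ≈ 0.4897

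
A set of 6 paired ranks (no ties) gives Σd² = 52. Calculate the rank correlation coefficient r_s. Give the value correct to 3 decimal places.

ρ = 1 − 6Σd² / [n(n²−1)] = 1 − 6×52 / (6×35)
  = 1 − 312/210 = 1 − 1.4857 ≈ -0.486

-0.486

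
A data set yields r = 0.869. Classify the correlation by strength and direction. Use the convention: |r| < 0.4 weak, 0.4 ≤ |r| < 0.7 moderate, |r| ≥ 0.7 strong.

r = 0.869 > 0 so the relationship is positive.
|r| = 0.869, which falls in the strong range.

strong positive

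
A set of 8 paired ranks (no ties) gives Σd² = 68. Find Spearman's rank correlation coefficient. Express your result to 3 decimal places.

ρ = 1 − 6Σd² / [n(n²−1)] = 1 − 6×68 / (8×63)
  = 1 − 408/504 = 1 − 0.8095 ≈ 0.190

0.190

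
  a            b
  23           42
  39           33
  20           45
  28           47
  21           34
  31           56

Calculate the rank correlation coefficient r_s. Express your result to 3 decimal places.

Rank a: 3, 6, 1, 4, 2, 5
Rank b: 3, 1, 4, 5, 2, 6
d = rank(a) − rank(b): 0, 5, -3, -1, 0, -1; Σd² = 36
ρ = 1 − 6Σd² / [n(n²−1)] = 1 − 6×36 / (6×35) = 1 − 216/210 ≈ -0.029

-0.029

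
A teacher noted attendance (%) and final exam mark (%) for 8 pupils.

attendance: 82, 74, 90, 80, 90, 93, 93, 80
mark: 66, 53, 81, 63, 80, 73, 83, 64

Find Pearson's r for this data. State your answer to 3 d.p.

0.935

n = 8, Σx = 682, Σy = 563, Σx² = 58498, Σy² = 40409, Σxy = 48492
nΣxy − ΣxΣy = 387936 − 383966 = 3970
nΣx² − (Σx)² = 467984 − 465124 = 2860; nΣy² − (Σy)² = 323272 − 316969 = 6303
r = 3970 / √(2860 × 6303) = 3970 / 4245.7720 ≈ 0.935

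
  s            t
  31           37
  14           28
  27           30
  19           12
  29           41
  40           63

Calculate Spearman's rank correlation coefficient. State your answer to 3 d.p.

0.886

Rank s: 5, 1, 3, 2, 4, 6
Rank t: 4, 2, 3, 1, 5, 6
d = rank(s) − rank(t): 1, -1, 0, 1, -1, 0; Σd² = 4
ρ = 1 − 6Σd² / [n(n²−1)] = 1 − 6×4 / (6×35) = 1 − 24/210 ≈ 0.886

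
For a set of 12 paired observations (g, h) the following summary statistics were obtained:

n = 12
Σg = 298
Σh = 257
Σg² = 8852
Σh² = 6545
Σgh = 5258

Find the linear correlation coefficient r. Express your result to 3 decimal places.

-0.915

r = (nΣgh − ΣgΣh) / √[(nΣg² − (Σg)²)(nΣh² − (Σh)²)]
Numerator: 12×5258 − 298×257 = -13490
Denominator: √[(106224 − 88804)(78540 − 66049)] = √[17420 × 12491] = 14751.0413
r = -13490 / 14751.0413 ≈ -0.915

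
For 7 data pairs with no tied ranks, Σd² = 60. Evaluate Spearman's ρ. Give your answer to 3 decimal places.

-0.071

ρ = 1 − 6Σd² / [n(n²−1)] = 1 − 6×60 / (7×48)
  = 1 − 360/336 = 1 − 1.0714 ≈ -0.071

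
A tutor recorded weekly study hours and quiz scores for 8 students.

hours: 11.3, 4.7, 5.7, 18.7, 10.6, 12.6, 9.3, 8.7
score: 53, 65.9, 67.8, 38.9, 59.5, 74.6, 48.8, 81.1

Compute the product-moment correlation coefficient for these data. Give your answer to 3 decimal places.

-0.567

n = 8, Σx = 81.6, Σy = 489.6, Σx² = 965.26, Σy² = 31325.92, Σxy = 4752.59
nΣxy − ΣxΣy = 38020.72 − 39951.36 = -1930.64
nΣx² − (Σx)² = 7722.08 − 6658.56 = 1063.52; nΣy² − (Σy)² = 250607.36 − 239708.16 = 10899.2
r = -1930.64 / √(1063.52 × 10899.2) = -1930.64 / 3404.6317 ≈ -0.567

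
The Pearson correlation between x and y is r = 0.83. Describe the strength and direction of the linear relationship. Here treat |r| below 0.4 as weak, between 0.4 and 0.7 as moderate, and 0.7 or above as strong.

strong positive

r = 0.83 > 0 so the relationship is positive.
|r| = 0.83, which falls in the strong range.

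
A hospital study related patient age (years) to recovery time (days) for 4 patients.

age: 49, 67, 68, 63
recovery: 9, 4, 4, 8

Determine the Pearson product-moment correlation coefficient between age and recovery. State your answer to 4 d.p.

-0.8490

n = 4, Σx = 247, Σy = 25, Σx² = 15483, Σy² = 177, Σxy = 1485
nΣxy − ΣxΣy = 5940 − 6175 = -235
nΣx² − (Σx)² = 61932 − 61009 = 923; nΣy² − (Σy)² = 708 − 625 = 83
r = -235 / √(923 × 83) = -235 / 276.7833 ≈ -0.8490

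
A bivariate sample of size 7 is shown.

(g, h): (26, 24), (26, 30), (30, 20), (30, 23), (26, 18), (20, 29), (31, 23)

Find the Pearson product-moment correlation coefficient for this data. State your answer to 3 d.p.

n = 7, Σg = 189, Σh = 167, Σg² = 5189, Σh² = 4099, Σgh = 4455
nΣgh − ΣgΣh = 31185 − 31563 = -378
nΣg² − (Σg)² = 36323 − 35721 = 602; nΣh² − (Σh)² = 28693 − 27889 = 804
r = -378 / √(602 × 804) = -378 / 695.7068 ≈ -0.543

-0.543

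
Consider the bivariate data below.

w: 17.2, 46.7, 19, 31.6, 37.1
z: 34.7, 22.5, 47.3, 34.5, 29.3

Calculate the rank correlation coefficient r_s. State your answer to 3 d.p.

-0.900

Rank w: 1, 5, 2, 3, 4
Rank z: 4, 1, 5, 3, 2
d = rank(w) − rank(z): -3, 4, -3, 0, 2; Σd² = 38
ρ = 1 − 6Σd² / [n(n²−1)] = 1 − 6×38 / (5×24) = 1 − 228/120 ≈ -0.900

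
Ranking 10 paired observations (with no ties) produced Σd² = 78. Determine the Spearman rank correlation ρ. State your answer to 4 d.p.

ρ = 1 − 6Σd² / [n(n²−1)] = 1 − 6×78 / (10×99)
  = 1 − 468/990 = 1 − 0.47273 ≈ 0.5273

0.5273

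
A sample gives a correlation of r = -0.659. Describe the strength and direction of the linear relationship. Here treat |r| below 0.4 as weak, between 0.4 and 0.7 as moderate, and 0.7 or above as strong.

r = -0.659 < 0 so the relationship is negative.
|r| = 0.659, which falls in the moderate range.

moderate negative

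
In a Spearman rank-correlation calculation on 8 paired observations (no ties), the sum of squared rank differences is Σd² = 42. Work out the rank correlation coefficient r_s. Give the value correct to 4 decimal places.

0.5000

ρ = 1 − 6Σd² / [n(n²−1)] = 1 − 6×42 / (8×63)
  = 1 − 252/504 = 1 − 0.50000 ≈ 0.5000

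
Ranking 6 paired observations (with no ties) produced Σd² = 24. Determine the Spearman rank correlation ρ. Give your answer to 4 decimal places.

0.3143

ρ = 1 − 6Σd² / [n(n²−1)] = 1 − 6×24 / (6×35)
  = 1 − 144/210 = 1 − 0.68571 ≈ 0.3143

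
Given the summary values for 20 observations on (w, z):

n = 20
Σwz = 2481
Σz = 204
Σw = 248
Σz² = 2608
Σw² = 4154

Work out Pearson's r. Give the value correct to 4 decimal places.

-0.0644

r = (nΣwz − ΣwΣz) / √[(nΣw² − (Σw)²)(nΣz² − (Σz)²)]
Numerator: 20×2481 − 248×204 = -972
Denominator: √[(83080 − 61504)(52160 − 41616)] = √[21576 × 10544] = 15083.0151
r = -972 / 15083.0151 ≈ -0.0644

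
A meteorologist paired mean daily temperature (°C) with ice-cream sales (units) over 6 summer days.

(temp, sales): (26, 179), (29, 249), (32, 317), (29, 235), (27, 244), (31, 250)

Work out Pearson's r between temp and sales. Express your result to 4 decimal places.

n = 6, Σx = 174, Σy = 1474, Σx² = 5072, Σy² = 371792, Σxy = 43172
nΣxy − ΣxΣy = 259032 − 256476 = 2556
nΣx² − (Σx)² = 30432 − 30276 = 156; nΣy² − (Σy)² = 2230752 − 2172676 = 58076
r = 2556 / √(156 × 58076) = 2556 / 3009.9595 ≈ 0.8492

0.8492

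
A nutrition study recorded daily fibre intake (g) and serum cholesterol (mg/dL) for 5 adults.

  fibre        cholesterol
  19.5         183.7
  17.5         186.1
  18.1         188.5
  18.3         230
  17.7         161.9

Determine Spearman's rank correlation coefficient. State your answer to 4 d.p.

Rank fibre: 5, 1, 3, 4, 2
Rank cholesterol: 2, 3, 4, 5, 1
d = rank(fibre) − rank(cholesterol): 3, -2, -1, -1, 1; Σd² = 16
ρ = 1 − 6Σd² / [n(n²−1)] = 1 − 6×16 / (5×24) = 1 − 96/120 ≈ 0.2000

0.2000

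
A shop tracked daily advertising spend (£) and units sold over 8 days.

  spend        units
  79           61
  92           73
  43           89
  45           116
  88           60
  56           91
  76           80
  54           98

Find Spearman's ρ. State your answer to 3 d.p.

Rank spend: 6, 8, 1, 2, 7, 4, 5, 3
Rank units: 2, 3, 5, 8, 1, 6, 4, 7
d = rank(spend) − rank(units): 4, 5, -4, -6, 6, -2, 1, -4; Σd² = 150
ρ = 1 − 6Σd² / [n(n²−1)] = 1 − 6×150 / (8×63) = 1 − 900/504 ≈ -0.786

-0.786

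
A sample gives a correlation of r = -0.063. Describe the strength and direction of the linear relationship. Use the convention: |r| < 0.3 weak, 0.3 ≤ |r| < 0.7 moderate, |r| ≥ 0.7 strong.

weak negative

r = -0.063 < 0 so the relationship is negative.
|r| = 0.063, which falls in the weak range.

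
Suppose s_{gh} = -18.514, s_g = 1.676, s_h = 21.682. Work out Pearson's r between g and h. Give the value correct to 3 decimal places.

-0.509

r = Cov(g,h) / (s_g · s_h) = -18.514 / (1.676 × 21.682)
  = -18.514 / 36.3390 ≈ -0.509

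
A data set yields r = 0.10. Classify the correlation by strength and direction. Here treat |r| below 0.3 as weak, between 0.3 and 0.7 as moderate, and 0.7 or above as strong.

r = 0.10 > 0 so the relationship is positive.
|r| = 0.10, which falls in the weak range.

weak positive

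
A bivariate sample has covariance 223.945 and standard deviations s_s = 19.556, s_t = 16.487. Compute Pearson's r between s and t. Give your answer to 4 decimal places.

r = Cov(s,t) / (s_s · s_t) = 223.945 / (19.556 × 16.487)
  = 223.945 / 322.4198 ≈ 0.6946

0.6946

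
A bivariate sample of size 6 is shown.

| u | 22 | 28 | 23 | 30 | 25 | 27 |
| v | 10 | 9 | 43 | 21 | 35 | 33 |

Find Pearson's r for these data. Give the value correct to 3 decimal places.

-0.204

n = 6, Σu = 155, Σv = 151, Σu² = 4051, Σv² = 4785, Σuv = 3857
nΣuv − ΣuΣv = 23142 − 23405 = -263
nΣu² − (Σu)² = 24306 − 24025 = 281; nΣv² − (Σv)² = 28710 − 22801 = 5909
r = -263 / √(281 × 5909) = -263 / 1288.5763 ≈ -0.204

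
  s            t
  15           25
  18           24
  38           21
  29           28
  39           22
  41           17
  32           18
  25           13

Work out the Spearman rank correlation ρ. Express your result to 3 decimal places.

-0.429

Rank s: 1, 2, 6, 4, 7, 8, 5, 3
Rank t: 7, 6, 4, 8, 5, 2, 3, 1
d = rank(s) − rank(t): -6, -4, 2, -4, 2, 6, 2, 2; Σd² = 120
ρ = 1 − 6Σd² / [n(n²−1)] = 1 − 6×120 / (8×63) = 1 − 720/504 ≈ -0.429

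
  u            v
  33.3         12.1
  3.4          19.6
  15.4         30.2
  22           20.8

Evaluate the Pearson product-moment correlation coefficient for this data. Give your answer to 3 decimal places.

-0.502

n = 4, Σu = 74.1, Σv = 82.7, Σu² = 1841.61, Σv² = 1875.25, Σuv = 1392.25
nΣuv − ΣuΣv = 5569 − 6128.07 = -559.07
nΣu² − (Σu)² = 7366.44 − 5490.81 = 1875.63; nΣv² − (Σv)² = 7501 − 6839.29 = 661.71
r = -559.07 / √(1875.63 × 661.71) = -559.07 / 1114.0571 ≈ -0.502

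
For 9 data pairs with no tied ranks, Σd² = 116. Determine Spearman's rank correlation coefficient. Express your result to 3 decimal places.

ρ = 1 − 6Σd² / [n(n²−1)] = 1 − 6×116 / (9×80)
  = 1 − 696/720 = 1 − 0.9667 ≈ 0.033

0.033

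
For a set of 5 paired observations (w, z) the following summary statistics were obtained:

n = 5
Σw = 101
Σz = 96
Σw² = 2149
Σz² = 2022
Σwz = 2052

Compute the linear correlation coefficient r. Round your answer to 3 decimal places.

0.809

r = (nΣwz − ΣwΣz) / √[(nΣw² − (Σw)²)(nΣz² − (Σz)²)]
Numerator: 5×2052 − 101×96 = 564
Denominator: √[(10745 − 10201)(10110 − 9216)] = √[544 × 894] = 697.3779
r = 564 / 697.3779 ≈ 0.809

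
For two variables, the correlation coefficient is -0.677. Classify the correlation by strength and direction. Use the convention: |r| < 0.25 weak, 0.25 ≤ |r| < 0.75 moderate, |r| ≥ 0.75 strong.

r = -0.677 < 0 so the relationship is negative.
|r| = 0.677, which falls in the moderate range.

moderate negative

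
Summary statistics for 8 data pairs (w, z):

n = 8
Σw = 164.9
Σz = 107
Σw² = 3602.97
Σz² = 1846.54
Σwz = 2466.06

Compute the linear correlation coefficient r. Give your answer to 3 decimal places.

r = (nΣwz − ΣwΣz) / √[(nΣw² − (Σw)²)(nΣz² − (Σz)²)]
Numerator: 8×2466.06 − 164.9×107 = 2084.18
Denominator: √[(28823.76 − 27192.01)(14772.32 − 11449)] = √[1631.75 × 3323.32] = 2328.6965
r = 2084.18 / 2328.6965 ≈ 0.895

0.895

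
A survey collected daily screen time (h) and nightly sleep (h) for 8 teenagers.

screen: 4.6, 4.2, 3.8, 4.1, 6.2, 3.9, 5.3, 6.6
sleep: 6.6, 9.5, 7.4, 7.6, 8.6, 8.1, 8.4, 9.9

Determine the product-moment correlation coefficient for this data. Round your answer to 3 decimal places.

n = 8, Σx = 38.7, Σy = 66.1, Σx² = 195.35, Σy² = 554.47, Σxy = 324.31
nΣxy − ΣxΣy = 2594.48 − 2558.07 = 36.41
nΣx² − (Σx)² = 1562.8 − 1497.69 = 65.11; nΣy² − (Σy)² = 4435.76 − 4369.21 = 66.55
r = 36.41 / √(65.11 × 66.55) = 36.41 / 65.8261 ≈ 0.553

0.553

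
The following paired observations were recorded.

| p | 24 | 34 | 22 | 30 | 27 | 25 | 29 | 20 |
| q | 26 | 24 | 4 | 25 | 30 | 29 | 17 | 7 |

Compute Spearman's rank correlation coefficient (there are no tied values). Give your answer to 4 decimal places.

0.3095

Rank p: 3, 8, 2, 7, 5, 4, 6, 1
Rank q: 6, 4, 1, 5, 8, 7, 3, 2
d = rank(p) − rank(q): -3, 4, 1, 2, -3, -3, 3, -1; Σd² = 58
ρ = 1 − 6Σd² / [n(n²−1)] = 1 − 6×58 / (8×63) = 1 − 348/504 ≈ 0.3095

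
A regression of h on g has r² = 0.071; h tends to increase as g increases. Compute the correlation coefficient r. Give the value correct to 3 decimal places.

|r| = √0.071 = 0.266
The association is positive, so r = 0.266.

0.266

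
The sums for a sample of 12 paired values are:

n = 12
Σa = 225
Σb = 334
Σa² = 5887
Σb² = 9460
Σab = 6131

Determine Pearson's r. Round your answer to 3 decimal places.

r = (nΣab − ΣaΣb) / √[(nΣa² − (Σa)²)(nΣb² − (Σb)²)]
Numerator: 12×6131 − 225×334 = -1578
Denominator: √[(70644 − 50625)(113520 − 111556)] = √[20019 × 1964] = 6270.3521
r = -1578 / 6270.3521 ≈ -0.252

-0.252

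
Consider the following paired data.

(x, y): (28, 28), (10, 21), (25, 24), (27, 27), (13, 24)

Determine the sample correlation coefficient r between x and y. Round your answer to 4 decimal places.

n = 5, Σx = 103, Σy = 124, Σx² = 2407, Σy² = 3106, Σxy = 2635
nΣxy − ΣxΣy = 13175 − 12772 = 403
nΣx² − (Σx)² = 12035 − 10609 = 1426; nΣy² − (Σy)² = 15530 − 15376 = 154
r = 403 / √(1426 × 154) = 403 / 468.6192 ≈ 0.8600

0.8600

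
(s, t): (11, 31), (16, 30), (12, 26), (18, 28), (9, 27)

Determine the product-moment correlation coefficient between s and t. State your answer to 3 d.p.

0.182

n = 5, Σs = 66, Σt = 142, Σs² = 926, Σt² = 4050, Σst = 1880
nΣst − ΣsΣt = 9400 − 9372 = 28
nΣs² − (Σs)² = 4630 − 4356 = 274; nΣt² − (Σt)² = 20250 − 20164 = 86
r = 28 / √(274 × 86) = 28 / 153.5057 ≈ 0.182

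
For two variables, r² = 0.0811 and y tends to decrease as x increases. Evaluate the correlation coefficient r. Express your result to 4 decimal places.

-0.2848

|r| = √0.0811 = 0.2848
The association is negative, so r = −0.2848.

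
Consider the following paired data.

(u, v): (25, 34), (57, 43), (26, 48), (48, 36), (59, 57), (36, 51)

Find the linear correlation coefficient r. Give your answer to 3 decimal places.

0.333

n = 6, Σu = 251, Σv = 269, Σu² = 11631, Σv² = 12455, Σuv = 11476
nΣuv − ΣuΣv = 68856 − 67519 = 1337
nΣu² − (Σu)² = 69786 − 63001 = 6785; nΣv² − (Σv)² = 74730 − 72361 = 2369
r = 1337 / √(6785 × 2369) = 1337 / 4009.1976 ≈ 0.333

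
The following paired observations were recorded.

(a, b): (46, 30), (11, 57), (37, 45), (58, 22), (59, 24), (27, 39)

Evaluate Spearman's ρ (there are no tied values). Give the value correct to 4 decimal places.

-0.8857

Rank a: 4, 1, 3, 5, 6, 2
Rank b: 3, 6, 5, 1, 2, 4
d = rank(a) − rank(b): 1, -5, -2, 4, 4, -2; Σd² = 66
ρ = 1 − 6Σd² / [n(n²−1)] = 1 − 6×66 / (6×35) = 1 − 396/210 ≈ -0.8857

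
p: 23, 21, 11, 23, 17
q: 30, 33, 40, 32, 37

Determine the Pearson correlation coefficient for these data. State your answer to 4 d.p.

n = 5, Σp = 95, Σq = 172, Σp² = 1909, Σq² = 5982, Σpq = 3188
nΣpq − ΣpΣq = 15940 − 16340 = -400
nΣp² − (Σp)² = 9545 − 9025 = 520; nΣq² − (Σq)² = 29910 − 29584 = 326
r = -400 / √(520 × 326) = -400 / 411.7281 ≈ -0.9715

-0.9715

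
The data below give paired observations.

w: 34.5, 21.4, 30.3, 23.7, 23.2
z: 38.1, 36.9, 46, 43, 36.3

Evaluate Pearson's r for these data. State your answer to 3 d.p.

n = 5, Σw = 133.1, Σz = 200.3, Σw² = 3666.23, Σz² = 8095.91, Σwz = 5359.17
nΣwz − ΣwΣz = 26795.85 − 26659.93 = 135.92
nΣw² − (Σw)² = 18331.15 − 17715.61 = 615.54; nΣz² − (Σz)² = 40479.55 − 40120.09 = 359.46
r = 135.92 / √(615.54 × 359.46) = 135.92 / 470.3850 ≈ 0.289

0.289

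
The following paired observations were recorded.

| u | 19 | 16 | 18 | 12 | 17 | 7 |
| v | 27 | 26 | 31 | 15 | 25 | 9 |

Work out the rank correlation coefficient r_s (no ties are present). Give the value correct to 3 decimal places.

Rank u: 6, 3, 5, 2, 4, 1
Rank v: 5, 4, 6, 2, 3, 1
d = rank(u) − rank(v): 1, -1, -1, 0, 1, 0; Σd² = 4
ρ = 1 − 6Σd² / [n(n²−1)] = 1 − 6×4 / (6×35) = 1 − 24/210 ≈ 0.886

0.886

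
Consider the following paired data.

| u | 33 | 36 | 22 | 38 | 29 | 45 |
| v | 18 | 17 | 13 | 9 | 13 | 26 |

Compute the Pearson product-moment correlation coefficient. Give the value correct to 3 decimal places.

n = 6, Σu = 203, Σv = 96, Σu² = 7179, Σv² = 1708, Σuv = 3381
nΣuv − ΣuΣv = 20286 − 19488 = 798
nΣu² − (Σu)² = 43074 − 41209 = 1865; nΣv² − (Σv)² = 10248 − 9216 = 1032
r = 798 / √(1865 × 1032) = 798 / 1387.3284 ≈ 0.575

0.575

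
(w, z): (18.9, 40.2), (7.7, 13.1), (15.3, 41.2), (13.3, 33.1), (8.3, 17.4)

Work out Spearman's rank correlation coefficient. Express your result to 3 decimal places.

Rank w: 5, 1, 4, 3, 2
Rank z: 4, 1, 5, 3, 2
d = rank(w) − rank(z): 1, 0, -1, 0, 0; Σd² = 2
ρ = 1 − 6Σd² / [n(n²−1)] = 1 − 6×2 / (5×24) = 1 − 12/120 ≈ 0.900

0.900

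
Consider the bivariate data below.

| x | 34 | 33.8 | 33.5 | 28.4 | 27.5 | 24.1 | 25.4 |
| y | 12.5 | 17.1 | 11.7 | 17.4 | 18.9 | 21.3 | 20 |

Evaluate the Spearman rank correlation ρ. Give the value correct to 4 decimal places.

Rank x: 7, 6, 5, 4, 3, 1, 2
Rank y: 2, 3, 1, 4, 5, 7, 6
d = rank(x) − rank(y): 5, 3, 4, 0, -2, -6, -4; Σd² = 106
ρ = 1 − 6Σd² / [n(n²−1)] = 1 − 6×106 / (7×48) = 1 − 636/336 ≈ -0.8929

-0.8929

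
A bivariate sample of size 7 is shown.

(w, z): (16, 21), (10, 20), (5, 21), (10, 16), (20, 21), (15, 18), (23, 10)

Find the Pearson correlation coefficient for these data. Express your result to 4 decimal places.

n = 7, Σw = 99, Σz = 127, Σw² = 1635, Σz² = 2403, Σwz = 1721
nΣwz − ΣwΣz = 12047 − 12573 = -526
nΣw² − (Σw)² = 11445 − 9801 = 1644; nΣz² − (Σz)² = 16821 − 16129 = 692
r = -526 / √(1644 × 692) = -526 / 1066.6058 ≈ -0.4932

-0.4932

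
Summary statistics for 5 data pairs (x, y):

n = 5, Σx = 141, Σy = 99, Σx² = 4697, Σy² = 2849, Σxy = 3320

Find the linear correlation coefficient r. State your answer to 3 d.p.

r = (nΣxy − ΣxΣy) / √[(nΣx² − (Σx)²)(nΣy² − (Σy)²)]
Numerator: 5×3320 − 141×99 = 2641
Denominator: √[(23485 − 19881)(14245 − 9801)] = √[3604 × 4444] = 4002.0215
r = 2641 / 4002.0215 ≈ 0.660

0.660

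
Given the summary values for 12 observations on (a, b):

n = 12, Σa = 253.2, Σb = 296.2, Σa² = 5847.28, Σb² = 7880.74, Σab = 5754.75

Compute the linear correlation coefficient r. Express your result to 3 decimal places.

-0.923

r = (nΣab − ΣaΣb) / √[(nΣa² − (Σa)²)(nΣb² − (Σb)²)]
Numerator: 12×5754.75 − 253.2×296.2 = -5940.84
Denominator: √[(70167.36 − 64110.24)(94568.88 − 87734.44)] = √[6057.12 × 6834.44] = 6434.0519
r = -5940.84 / 6434.0519 ≈ -0.923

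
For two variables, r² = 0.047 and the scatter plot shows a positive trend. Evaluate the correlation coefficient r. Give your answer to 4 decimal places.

0.2168

|r| = √0.047 = 0.2168
The association is positive, so r = 0.2168.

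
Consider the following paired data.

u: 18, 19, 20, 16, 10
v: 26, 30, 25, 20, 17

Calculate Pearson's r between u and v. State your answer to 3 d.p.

0.849

n = 5, Σu = 83, Σv = 118, Σu² = 1441, Σv² = 2890, Σuv = 2028
nΣuv − ΣuΣv = 10140 − 9794 = 346
nΣu² − (Σu)² = 7205 − 6889 = 316; nΣv² − (Σv)² = 14450 − 13924 = 526
r = 346 / √(316 × 526) = 346 / 407.6960 ≈ 0.849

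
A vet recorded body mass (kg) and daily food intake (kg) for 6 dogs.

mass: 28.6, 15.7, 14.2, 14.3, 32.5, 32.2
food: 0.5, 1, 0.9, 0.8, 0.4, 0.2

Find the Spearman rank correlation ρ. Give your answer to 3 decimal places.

-0.771

Rank mass: 4, 3, 1, 2, 6, 5
Rank food: 3, 6, 5, 4, 2, 1
d = rank(mass) − rank(food): 1, -3, -4, -2, 4, 4; Σd² = 62
ρ = 1 − 6Σd² / [n(n²−1)] = 1 − 6×62 / (6×35) = 1 − 372/210 ≈ -0.771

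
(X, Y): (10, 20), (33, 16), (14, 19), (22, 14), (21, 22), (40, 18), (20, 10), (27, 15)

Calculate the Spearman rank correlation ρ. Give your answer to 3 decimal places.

Rank X: 1, 7, 2, 5, 4, 8, 3, 6
Rank Y: 7, 4, 6, 2, 8, 5, 1, 3
d = rank(X) − rank(Y): -6, 3, -4, 3, -4, 3, 2, 3; Σd² = 108
ρ = 1 − 6Σd² / [n(n²−1)] = 1 − 6×108 / (8×63) = 1 − 648/504 ≈ -0.286

-0.286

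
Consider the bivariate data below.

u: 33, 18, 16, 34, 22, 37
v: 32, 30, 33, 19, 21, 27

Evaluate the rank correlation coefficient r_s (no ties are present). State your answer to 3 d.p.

-0.600

Rank u: 4, 2, 1, 5, 3, 6
Rank v: 5, 4, 6, 1, 2, 3
d = rank(u) − rank(v): -1, -2, -5, 4, 1, 3; Σd² = 56
ρ = 1 − 6Σd² / [n(n²−1)] = 1 − 6×56 / (6×35) = 1 − 336/210 ≈ -0.600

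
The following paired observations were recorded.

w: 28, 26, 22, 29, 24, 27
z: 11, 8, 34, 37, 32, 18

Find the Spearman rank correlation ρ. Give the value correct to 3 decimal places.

Rank w: 5, 3, 1, 6, 2, 4
Rank z: 2, 1, 5, 6, 4, 3
d = rank(w) − rank(z): 3, 2, -4, 0, -2, 1; Σd² = 34
ρ = 1 − 6Σd² / [n(n²−1)] = 1 − 6×34 / (6×35) = 1 − 204/210 ≈ 0.029

0.029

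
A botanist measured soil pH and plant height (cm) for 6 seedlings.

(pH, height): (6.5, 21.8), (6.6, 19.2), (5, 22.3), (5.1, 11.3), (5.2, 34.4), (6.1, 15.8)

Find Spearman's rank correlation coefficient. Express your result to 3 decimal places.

-0.143

Rank pH: 5, 6, 1, 2, 3, 4
Rank height: 4, 3, 5, 1, 6, 2
d = rank(pH) − rank(height): 1, 3, -4, 1, -3, 2; Σd² = 40
ρ = 1 − 6Σd² / [n(n²−1)] = 1 − 6×40 / (6×35) = 1 − 240/210 ≈ -0.143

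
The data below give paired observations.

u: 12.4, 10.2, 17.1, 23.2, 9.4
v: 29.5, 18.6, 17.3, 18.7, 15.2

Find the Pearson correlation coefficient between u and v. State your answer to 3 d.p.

-0.061

n = 5, Σu = 72.3, Σv = 99.3, Σu² = 1176.81, Σv² = 2096.23, Σuv = 1428.07
nΣuv − ΣuΣv = 7140.35 − 7179.39 = -39.04
nΣu² − (Σu)² = 5884.05 − 5227.29 = 656.76; nΣv² − (Σv)² = 10481.15 − 9860.49 = 620.66
r = -39.04 / √(656.76 × 620.66) = -39.04 / 638.4549 ≈ -0.061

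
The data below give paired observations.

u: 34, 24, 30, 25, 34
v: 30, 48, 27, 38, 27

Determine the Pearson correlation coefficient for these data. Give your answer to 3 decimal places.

-0.858

n = 5, Σu = 147, Σv = 170, Σu² = 4413, Σv² = 6106, Σuv = 4850
nΣuv − ΣuΣv = 24250 − 24990 = -740
nΣu² − (Σu)² = 22065 − 21609 = 456; nΣv² − (Σv)² = 30530 − 28900 = 1630
r = -740 / √(456 × 1630) = -740 / 862.1369 ≈ -0.858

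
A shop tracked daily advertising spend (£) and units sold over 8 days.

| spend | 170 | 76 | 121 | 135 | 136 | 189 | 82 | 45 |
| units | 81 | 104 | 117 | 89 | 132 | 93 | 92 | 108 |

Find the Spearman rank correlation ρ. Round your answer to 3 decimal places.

-0.286

Rank spend: 7, 2, 4, 5, 6, 8, 3, 1
Rank units: 1, 5, 7, 2, 8, 4, 3, 6
d = rank(spend) − rank(units): 6, -3, -3, 3, -2, 4, 0, -5; Σd² = 108
ρ = 1 − 6Σd² / [n(n²−1)] = 1 − 6×108 / (8×63) = 1 − 648/504 ≈ -0.286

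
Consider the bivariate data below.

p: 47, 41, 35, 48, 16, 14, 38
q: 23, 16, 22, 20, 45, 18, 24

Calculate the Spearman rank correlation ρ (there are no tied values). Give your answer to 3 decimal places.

Rank p: 6, 5, 3, 7, 2, 1, 4
Rank q: 5, 1, 4, 3, 7, 2, 6
d = rank(p) − rank(q): 1, 4, -1, 4, -5, -1, -2; Σd² = 64
ρ = 1 − 6Σd² / [n(n²−1)] = 1 − 6×64 / (7×48) = 1 − 384/336 ≈ -0.143

-0.143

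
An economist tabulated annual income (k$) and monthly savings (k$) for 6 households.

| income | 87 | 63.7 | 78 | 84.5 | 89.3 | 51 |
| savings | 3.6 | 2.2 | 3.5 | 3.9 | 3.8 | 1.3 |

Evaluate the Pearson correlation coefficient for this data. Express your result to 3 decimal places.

n = 6, Σx = 453.5, Σy = 18.3, Σx² = 35426.43, Σy² = 61.39, Σxy = 1461.53
nΣxy − ΣxΣy = 8769.18 − 8299.05 = 470.13
nΣx² − (Σx)² = 212558.58 − 205662.25 = 6896.33; nΣy² − (Σy)² = 368.34 − 334.89 = 33.45
r = 470.13 / √(6896.33 × 33.45) = 470.13 / 480.2939 ≈ 0.979

0.979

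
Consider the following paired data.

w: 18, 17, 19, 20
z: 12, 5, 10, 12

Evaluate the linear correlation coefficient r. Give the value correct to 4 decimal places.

0.7424

n = 4, Σw = 74, Σz = 39, Σw² = 1374, Σz² = 413, Σwz = 731
nΣwz − ΣwΣz = 2924 − 2886 = 38
nΣw² − (Σw)² = 5496 − 5476 = 20; nΣz² − (Σz)² = 1652 − 1521 = 131
r = 38 / √(20 × 131) = 38 / 51.1859 ≈ 0.7424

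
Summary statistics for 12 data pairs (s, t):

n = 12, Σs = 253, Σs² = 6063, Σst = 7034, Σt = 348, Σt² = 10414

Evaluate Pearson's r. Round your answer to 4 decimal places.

r = (nΣst − ΣsΣt) / √[(nΣs² − (Σs)²)(nΣt² − (Σt)²)]
Numerator: 12×7034 − 253×348 = -3636
Denominator: √[(72756 − 64009)(124968 − 121104)] = √[8747 × 3864] = 5813.6398
r = -3636 / 5813.6398 ≈ -0.6254

-0.6254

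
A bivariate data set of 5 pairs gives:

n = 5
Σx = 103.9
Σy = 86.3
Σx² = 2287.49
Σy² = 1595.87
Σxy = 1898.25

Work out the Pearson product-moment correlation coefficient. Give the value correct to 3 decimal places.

0.898

r = (nΣxy − ΣxΣy) / √[(nΣx² − (Σx)²)(nΣy² − (Σy)²)]
Numerator: 5×1898.25 − 103.9×86.3 = 524.68
Denominator: √[(11437.45 − 10795.21)(7979.35 − 7447.69)] = √[642.24 × 531.66] = 584.3401
r = 524.68 / 584.3401 ≈ 0.898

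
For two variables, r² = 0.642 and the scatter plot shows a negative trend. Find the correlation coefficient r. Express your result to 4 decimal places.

-0.8012

|r| = √0.642 = 0.8012
The association is negative, so r = −0.8012.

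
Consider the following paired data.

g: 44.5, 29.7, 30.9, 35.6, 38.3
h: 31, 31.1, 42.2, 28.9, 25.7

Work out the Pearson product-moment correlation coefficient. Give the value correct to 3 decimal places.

-0.459

n = 5, Σg = 179, Σh = 158.9, Σg² = 6551.4, Σh² = 5204.75, Σgh = 5620.3
nΣgh − ΣgΣh = 28101.5 − 28443.1 = -341.6
nΣg² − (Σg)² = 32757 − 32041 = 716; nΣh² − (Σh)² = 26023.75 − 25249.21 = 774.54
r = -341.6 / √(716 × 774.54) = -341.6 / 744.6950 ≈ -0.459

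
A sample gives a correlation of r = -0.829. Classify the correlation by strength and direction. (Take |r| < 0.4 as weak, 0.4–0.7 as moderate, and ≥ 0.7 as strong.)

r = -0.829 < 0 so the relationship is negative.
|r| = 0.829, which falls in the strong range.

strong negative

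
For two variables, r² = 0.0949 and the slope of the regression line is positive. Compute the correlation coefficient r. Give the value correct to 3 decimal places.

|r| = √0.0949 = 0.308
The association is positive, so r = 0.308.

0.308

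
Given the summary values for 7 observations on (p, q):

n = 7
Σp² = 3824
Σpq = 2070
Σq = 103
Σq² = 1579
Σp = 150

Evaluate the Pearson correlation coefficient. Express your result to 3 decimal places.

r = (nΣpq − ΣpΣq) / √[(nΣp² − (Σp)²)(nΣq² − (Σq)²)]
Numerator: 7×2070 − 150×103 = -960
Denominator: √[(26768 − 22500)(11053 − 10609)] = √[4268 × 444] = 1376.5871
r = -960 / 1376.5871 ≈ -0.697

-0.697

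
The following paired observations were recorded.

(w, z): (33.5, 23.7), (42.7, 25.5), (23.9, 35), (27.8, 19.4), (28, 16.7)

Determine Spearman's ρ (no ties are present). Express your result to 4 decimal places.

-0.1000

Rank w: 4, 5, 1, 2, 3
Rank z: 3, 4, 5, 2, 1
d = rank(w) − rank(z): 1, 1, -4, 0, 2; Σd² = 22
ρ = 1 − 6Σd² / [n(n²−1)] = 1 − 6×22 / (5×24) = 1 − 132/120 ≈ -0.1000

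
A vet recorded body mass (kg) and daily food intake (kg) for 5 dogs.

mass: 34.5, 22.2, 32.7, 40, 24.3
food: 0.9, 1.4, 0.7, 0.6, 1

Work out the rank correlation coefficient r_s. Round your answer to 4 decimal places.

Rank mass: 4, 1, 3, 5, 2
Rank food: 3, 5, 2, 1, 4
d = rank(mass) − rank(food): 1, -4, 1, 4, -2; Σd² = 38
ρ = 1 − 6Σd² / [n(n²−1)] = 1 − 6×38 / (5×24) = 1 − 228/120 ≈ -0.9000

-0.9000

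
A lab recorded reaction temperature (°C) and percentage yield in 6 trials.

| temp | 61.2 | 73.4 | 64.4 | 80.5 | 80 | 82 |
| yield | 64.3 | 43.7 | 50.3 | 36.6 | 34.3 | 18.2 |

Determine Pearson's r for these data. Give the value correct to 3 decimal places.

-0.918

n = 6, Σx = 441.5, Σy = 247.4, Σx² = 32884.61, Σy² = 11421.56, Σxy = 17564.76
nΣxy − ΣxΣy = 105388.56 − 109227.1 = -3838.54
nΣx² − (Σx)² = 197307.66 − 194922.25 = 2385.41; nΣy² − (Σy)² = 68529.36 − 61206.76 = 7322.6
r = -3838.54 / √(2385.41 × 7322.6) = -3838.54 / 4179.4023 ≈ -0.918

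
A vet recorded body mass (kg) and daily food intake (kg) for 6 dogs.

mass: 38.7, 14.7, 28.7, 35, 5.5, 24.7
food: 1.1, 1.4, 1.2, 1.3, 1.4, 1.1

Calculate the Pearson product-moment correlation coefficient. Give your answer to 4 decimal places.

-0.7132

n = 6, Σx = 147.3, Σy = 7.5, Σx² = 4402.81, Σy² = 9.47, Σxy = 177.96
nΣxy − ΣxΣy = 1067.76 − 1104.75 = -36.99
nΣx² − (Σx)² = 26416.86 − 21697.29 = 4719.57; nΣy² − (Σy)² = 56.82 − 56.25 = 0.57
r = -36.99 / √(4719.57 × 0.57) = -36.99 / 51.8667 ≈ -0.7132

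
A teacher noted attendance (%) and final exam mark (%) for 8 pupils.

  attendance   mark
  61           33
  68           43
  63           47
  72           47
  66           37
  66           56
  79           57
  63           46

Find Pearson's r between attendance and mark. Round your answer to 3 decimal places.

n = 8, Σx = 538, Σy = 366, Σx² = 36420, Σy² = 17226, Σxy = 24821
nΣxy − ΣxΣy = 198568 − 196908 = 1660
nΣx² − (Σx)² = 291360 − 289444 = 1916; nΣy² − (Σy)² = 137808 − 133956 = 3852
r = 1660 / √(1916 × 3852) = 1660 / 2716.6951 ≈ 0.611

0.611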